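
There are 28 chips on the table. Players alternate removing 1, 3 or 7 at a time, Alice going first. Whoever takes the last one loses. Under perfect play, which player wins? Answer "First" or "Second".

First

Compute winning (W) and losing (L) positions by backward induction:
i:   0  1  2  3  4  5  6  7  8  9 10 11 12 13 14 15 16 17 18 19 20 21 22 23 24 25 26 27 28
     W  L  W  L  W  L  W  L  W  L  W  L  W  L  W  L  W  L  W  L  W  L  W  L  W  L  W  L  W
Position 28 is W, so the first player wins.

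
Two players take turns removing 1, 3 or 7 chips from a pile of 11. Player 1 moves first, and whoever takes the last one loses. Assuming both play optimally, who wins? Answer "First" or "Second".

W/L table (W = player to move can force a win):
i:   0  1  2  3  4  5  6  7  8  9 10 11
     W  L  W  L  W  L  W  L  W  L  W  L
Position 11 is L, so the second player wins.

Second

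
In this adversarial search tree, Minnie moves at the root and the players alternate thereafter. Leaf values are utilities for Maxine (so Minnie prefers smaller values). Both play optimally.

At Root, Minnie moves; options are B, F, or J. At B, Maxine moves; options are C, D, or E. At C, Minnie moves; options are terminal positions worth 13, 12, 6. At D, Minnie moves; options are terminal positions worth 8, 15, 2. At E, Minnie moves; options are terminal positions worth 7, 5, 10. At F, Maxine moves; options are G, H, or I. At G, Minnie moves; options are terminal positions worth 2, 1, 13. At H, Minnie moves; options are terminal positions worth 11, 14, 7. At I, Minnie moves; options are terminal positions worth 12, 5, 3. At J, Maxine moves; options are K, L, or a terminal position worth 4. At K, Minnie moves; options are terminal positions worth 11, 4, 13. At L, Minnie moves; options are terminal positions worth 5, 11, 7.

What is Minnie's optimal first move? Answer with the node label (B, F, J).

J

C (Minnie): min(13, 12, 6) = 6
D (Minnie): min(8, 15, 2) = 2
E (Minnie): min(7, 5, 10) = 5
B (Maxine): max(6, 2, 5) = 6
G (Minnie): min(2, 1, 13) = 1
H (Minnie): min(11, 14, 7) = 7
I (Minnie): min(12, 5, 3) = 3
F (Maxine): max(1, 7, 3) = 7
K (Minnie): min(11, 4, 13) = 4
L (Minnie): min(5, 11, 7) = 5
J (Maxine): max(4, 5, 4) = 5
Root (Minnie): min(6, 7, 5) = 5
Minnie picks the child with the lowest value: J (value 5).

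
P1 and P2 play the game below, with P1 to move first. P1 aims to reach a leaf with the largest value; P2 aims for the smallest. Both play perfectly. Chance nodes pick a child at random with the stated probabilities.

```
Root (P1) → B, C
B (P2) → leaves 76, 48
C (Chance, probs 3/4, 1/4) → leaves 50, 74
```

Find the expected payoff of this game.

B (P2): min(76, 48) = 48
C (Chance): 3/4·50 + 1/4·74 = 56
Root (P1): max(48, 56) = 56

56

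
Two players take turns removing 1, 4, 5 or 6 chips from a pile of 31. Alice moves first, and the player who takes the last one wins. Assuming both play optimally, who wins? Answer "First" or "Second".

First

i:   0  1  2  3  4  5  6  7  8  9 10 11 12 13 14 15 16 17 18 19 20 21 22 23 24 25 26 27 28 29 30 31
     L  W  L  W  W  W  W  W  W  L  W  L  W  W  W  W  W  W  L  W  L  W  W  W  W  W  W  L  W  L  W  W
Position 31 is W, so the first player wins.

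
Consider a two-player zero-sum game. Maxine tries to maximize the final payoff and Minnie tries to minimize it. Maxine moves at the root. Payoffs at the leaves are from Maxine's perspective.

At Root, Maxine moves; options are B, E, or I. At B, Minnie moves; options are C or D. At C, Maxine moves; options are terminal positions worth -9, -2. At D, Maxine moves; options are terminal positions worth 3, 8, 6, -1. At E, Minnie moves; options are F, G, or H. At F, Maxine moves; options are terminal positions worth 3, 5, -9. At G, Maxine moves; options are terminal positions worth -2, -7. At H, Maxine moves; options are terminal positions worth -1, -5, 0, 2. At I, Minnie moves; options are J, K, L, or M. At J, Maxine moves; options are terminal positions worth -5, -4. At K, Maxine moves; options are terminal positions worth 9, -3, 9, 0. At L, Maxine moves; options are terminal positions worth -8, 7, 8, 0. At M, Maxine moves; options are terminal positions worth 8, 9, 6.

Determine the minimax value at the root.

-2

C (Maxine): max(-9, -2) = -2
D (Maxine): max(3, 8, 6, -1) = 8
B (Minnie): min(-2, 8) = -2
F (Maxine): max(3, 5, -9) = 5
G (Maxine): max(-2, -7) = -2
H (Maxine): max(-1, -5, 0, 2) = 2
E (Minnie): min(5, -2, 2) = -2
J (Maxine): max(-5, -4) = -4
K (Maxine): max(9, -3, 9, 0) = 9
L (Maxine): max(-8, 7, 8, 0) = 8
M (Maxine): max(8, 9, 6) = 9
I (Minnie): min(-4, 9, 8, 9) = -4
Root (Maxine): max(-2, -2, -4) = -2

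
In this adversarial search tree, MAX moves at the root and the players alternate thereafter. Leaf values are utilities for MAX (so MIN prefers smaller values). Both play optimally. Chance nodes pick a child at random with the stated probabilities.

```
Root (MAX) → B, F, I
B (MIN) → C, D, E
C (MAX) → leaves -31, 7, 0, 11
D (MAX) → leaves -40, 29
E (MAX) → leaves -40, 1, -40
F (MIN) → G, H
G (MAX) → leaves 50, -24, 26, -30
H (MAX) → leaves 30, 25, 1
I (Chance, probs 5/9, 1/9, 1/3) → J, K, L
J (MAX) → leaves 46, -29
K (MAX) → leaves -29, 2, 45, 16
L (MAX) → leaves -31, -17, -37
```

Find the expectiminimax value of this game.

30

C (MAX): max(-31, 7, 0, 11) = 11
D (MAX): max(-40, 29) = 29
E (MAX): max(-40, 1, -40) = 1
B (MIN): min(11, 29, 1) = 1
G (MAX): max(50, -24, 26, -30) = 50
H (MAX): max(30, 25, 1) = 30
F (MIN): min(50, 30) = 30
J (MAX): max(46, -29) = 46
K (MAX): max(-29, 2, 45, 16) = 45
L (MAX): max(-31, -17, -37) = -17
I (Chance): 5/9·46 + 1/9·45 + 1/3·-17 = 24.89
Root (MAX): max(1, 30, 24.89) = 30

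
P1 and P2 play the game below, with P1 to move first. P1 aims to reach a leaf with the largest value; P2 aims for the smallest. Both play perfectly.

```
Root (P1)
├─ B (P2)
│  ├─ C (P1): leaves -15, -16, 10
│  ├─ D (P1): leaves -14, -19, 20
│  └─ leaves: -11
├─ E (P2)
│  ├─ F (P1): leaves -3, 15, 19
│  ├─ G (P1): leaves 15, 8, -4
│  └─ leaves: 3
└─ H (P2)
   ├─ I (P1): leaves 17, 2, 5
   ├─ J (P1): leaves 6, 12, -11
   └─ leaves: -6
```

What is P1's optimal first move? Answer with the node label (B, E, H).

E

C (P1): max(-15, -16, 10) = 10
D (P1): max(-14, -19, 20) = 20
B (P2): min(10, 20, -11) = -11
F (P1): max(-3, 15, 19) = 19
G (P1): max(15, 8, -4) = 15
E (P2): min(19, 15, 3) = 3
I (P1): max(17, 2, 5) = 17
J (P1): max(6, 12, -11) = 12
H (P2): min(17, 12, -6) = -6
Root (P1): max(-11, 3, -6) = 3
P1 picks the child with the highest value: E (value 3).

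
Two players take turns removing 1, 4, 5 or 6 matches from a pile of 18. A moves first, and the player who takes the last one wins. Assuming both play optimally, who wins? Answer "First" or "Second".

Second

Mark each pile size as W (mover wins) or L (mover loses):
i:   0  1  2  3  4  5  6  7  8  9 10 11 12 13 14 15 16 17 18
     L  W  L  W  W  W  W  W  W  L  W  L  W  W  W  W  W  W  L
Position 18 is L, so the second player wins.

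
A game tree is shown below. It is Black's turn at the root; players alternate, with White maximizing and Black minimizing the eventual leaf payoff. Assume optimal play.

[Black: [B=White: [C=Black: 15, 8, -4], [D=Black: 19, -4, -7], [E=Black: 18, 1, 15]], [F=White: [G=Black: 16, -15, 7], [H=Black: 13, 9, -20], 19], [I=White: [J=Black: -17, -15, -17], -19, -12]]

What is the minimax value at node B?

1

C: min(15, 8, -4) = -4
D: min(19, -4, -7) = -7
E: min(18, 1, 15) = 1
B: max(-4, -7, 1) = 1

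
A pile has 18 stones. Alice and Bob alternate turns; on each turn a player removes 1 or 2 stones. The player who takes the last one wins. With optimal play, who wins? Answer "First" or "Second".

W/L table (W = player to move can force a win):
i:   0  1  2  3  4  5  6  7  8  9 10 11 12 13 14 15 16 17 18
     L  W  W  L  W  W  L  W  W  L  W  W  L  W  W  L  W  W  L
Position 18 is L, so the second player wins.

Second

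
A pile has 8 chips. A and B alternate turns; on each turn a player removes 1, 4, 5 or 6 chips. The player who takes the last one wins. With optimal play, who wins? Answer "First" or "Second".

Positions where the player to move wins (W) vs loses (L):
i:   0  1  2  3  4  5  6  7  8
     L  W  L  W  W  W  W  W  W
Position 8 is W, so the first player wins.

First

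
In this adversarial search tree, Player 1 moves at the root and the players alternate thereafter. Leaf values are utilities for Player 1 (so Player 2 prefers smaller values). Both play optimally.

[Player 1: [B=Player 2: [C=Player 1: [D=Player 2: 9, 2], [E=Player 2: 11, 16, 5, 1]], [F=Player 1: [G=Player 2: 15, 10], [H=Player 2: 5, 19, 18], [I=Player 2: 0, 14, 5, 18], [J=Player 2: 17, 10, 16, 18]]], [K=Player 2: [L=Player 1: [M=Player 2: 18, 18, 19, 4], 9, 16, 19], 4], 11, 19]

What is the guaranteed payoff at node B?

2

D: min(9, 2) = 2
E: min(11, 16, 5, 1) = 1
C: max(2, 1) = 2
G: min(15, 10) = 10
H: min(5, 19, 18) = 5
I: min(0, 14, 5, 18) = 0
J: min(17, 10, 16, 18) = 10
F: max(10, 5, 0, 10) = 10
B: min(2, 10) = 2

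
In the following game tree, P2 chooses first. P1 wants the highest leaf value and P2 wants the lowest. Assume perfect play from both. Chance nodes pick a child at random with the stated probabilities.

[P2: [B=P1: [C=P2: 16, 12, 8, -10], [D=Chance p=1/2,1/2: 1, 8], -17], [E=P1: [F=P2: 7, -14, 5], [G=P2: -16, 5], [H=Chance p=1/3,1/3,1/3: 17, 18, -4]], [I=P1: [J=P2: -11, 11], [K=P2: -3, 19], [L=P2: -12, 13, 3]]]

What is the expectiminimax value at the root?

C (P2): min(16, 12, 8, -10) = -10
D (Chance): 1/2·1 + 1/2·8 = 4.5
B (P1): max(-10, 4.5, -17) = 4.5
F (P2): min(7, -14, 5) = -14
G (P2): min(-16, 5) = -16
H (Chance): 1/3·17 + 1/3·18 + 1/3·-4 = 10.33
E (P1): max(-14, -16, 10.33) = 10.33
J (P2): min(-11, 11) = -11
K (P2): min(-3, 19) = -3
L (P2): min(-12, 13, 3) = -12
I (P1): max(-11, -3, -12) = -3
Root (P2): min(4.5, 10.33, -3) = -3

-3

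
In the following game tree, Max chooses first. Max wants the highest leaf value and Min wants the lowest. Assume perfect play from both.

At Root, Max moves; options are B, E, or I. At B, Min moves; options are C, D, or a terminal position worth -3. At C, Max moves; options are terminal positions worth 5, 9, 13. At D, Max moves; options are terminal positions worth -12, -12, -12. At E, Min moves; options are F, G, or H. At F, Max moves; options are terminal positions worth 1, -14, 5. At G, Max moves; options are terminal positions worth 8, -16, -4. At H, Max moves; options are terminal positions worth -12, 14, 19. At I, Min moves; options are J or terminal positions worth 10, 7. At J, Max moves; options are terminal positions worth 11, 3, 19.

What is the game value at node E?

F: max(1, -14, 5) = 5
G: max(8, -16, -4) = 8
H: max(-12, 14, 19) = 19
E: min(5, 8, 19) = 5

5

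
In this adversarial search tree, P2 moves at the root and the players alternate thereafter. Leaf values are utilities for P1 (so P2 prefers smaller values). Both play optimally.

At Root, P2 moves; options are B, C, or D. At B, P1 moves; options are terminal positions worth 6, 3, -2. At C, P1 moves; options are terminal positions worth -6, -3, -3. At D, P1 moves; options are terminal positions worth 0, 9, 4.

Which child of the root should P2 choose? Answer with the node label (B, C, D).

C

B (P1): max(6, 3, -2) = 6
C (P1): max(-6, -3, -3) = -3
D (P1): max(0, 9, 4) = 9
Root (P2): min(6, -3, 9) = -3
P2 picks the child with the lowest value: C (value -3).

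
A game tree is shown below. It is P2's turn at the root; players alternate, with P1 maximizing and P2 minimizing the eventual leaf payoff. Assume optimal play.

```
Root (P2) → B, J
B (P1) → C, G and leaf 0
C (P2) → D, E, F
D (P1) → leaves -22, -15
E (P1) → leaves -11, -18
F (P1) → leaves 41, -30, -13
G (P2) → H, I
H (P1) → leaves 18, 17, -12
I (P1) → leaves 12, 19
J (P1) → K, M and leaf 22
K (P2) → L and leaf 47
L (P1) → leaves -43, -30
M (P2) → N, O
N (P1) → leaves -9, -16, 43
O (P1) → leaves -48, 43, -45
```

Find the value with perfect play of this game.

D (P1): max(-22, -15) = -15
E (P1): max(-11, -18) = -11
F (P1): max(41, -30, -13) = 41
C (P2): min(-15, -11, 41) = -15
H (P1): max(18, 17, -12) = 18
I (P1): max(12, 19) = 19
G (P2): min(18, 19) = 18
B (P1): max(-15, 18, 0) = 18
L (P1): max(-43, -30) = -30
K (P2): min(-30, 47) = -30
N (P1): max(-9, -16, 43) = 43
O (P1): max(-48, 43, -45) = 43
M (P2): min(43, 43) = 43
J (P1): max(-30, 43, 22) = 43
Root (P2): min(18, 43) = 18

18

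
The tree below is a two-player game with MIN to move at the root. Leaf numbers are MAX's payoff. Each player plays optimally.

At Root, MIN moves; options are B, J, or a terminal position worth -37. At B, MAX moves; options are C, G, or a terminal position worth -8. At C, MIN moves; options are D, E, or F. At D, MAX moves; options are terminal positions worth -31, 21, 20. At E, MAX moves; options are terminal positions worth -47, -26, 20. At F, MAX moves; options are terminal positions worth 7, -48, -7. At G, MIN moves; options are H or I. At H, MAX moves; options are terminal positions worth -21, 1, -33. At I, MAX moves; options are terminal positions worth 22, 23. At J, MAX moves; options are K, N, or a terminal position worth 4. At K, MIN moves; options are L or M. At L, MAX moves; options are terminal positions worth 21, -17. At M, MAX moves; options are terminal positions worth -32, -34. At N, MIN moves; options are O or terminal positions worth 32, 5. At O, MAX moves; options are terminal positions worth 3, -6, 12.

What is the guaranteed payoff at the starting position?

D (MAX): max(-31, 21, 20) = 21
E (MAX): max(-47, -26, 20) = 20
F (MAX): max(7, -48, -7) = 7
C (MIN): min(21, 20, 7) = 7
H (MAX): max(-21, 1, -33) = 1
I (MAX): max(22, 23) = 23
G (MIN): min(1, 23) = 1
B (MAX): max(7, 1, -8) = 7
L (MAX): max(21, -17) = 21
M (MAX): max(-32, -34) = -32
K (MIN): min(21, -32) = -32
O (MAX): max(3, -6, 12) = 12
N (MIN): min(12, 32, 5) = 5
J (MAX): max(-32, 5, 4) = 5
Root (MIN): min(7, 5, -37) = -37

-37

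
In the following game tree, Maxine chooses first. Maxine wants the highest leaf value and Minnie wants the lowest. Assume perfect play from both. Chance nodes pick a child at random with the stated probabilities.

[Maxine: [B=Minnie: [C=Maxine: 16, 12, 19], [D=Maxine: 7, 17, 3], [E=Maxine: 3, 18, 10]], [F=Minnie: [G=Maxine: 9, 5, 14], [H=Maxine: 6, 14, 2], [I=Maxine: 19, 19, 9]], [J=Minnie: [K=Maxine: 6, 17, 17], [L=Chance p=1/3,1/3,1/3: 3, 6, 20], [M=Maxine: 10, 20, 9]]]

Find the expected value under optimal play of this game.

C (Maxine): max(16, 12, 19) = 19
D (Maxine): max(7, 17, 3) = 17
E (Maxine): max(3, 18, 10) = 18
B (Minnie): min(19, 17, 18) = 17
G (Maxine): max(9, 5, 14) = 14
H (Maxine): max(6, 14, 2) = 14
I (Maxine): max(19, 19, 9) = 19
F (Minnie): min(14, 14, 19) = 14
K (Maxine): max(6, 17, 17) = 17
L (Chance): 1/3·3 + 1/3·6 + 1/3·20 = 9.67
M (Maxine): max(10, 20, 9) = 20
J (Minnie): min(17, 9.67, 20) = 9.67
Root (Maxine): max(17, 14, 9.67) = 17

17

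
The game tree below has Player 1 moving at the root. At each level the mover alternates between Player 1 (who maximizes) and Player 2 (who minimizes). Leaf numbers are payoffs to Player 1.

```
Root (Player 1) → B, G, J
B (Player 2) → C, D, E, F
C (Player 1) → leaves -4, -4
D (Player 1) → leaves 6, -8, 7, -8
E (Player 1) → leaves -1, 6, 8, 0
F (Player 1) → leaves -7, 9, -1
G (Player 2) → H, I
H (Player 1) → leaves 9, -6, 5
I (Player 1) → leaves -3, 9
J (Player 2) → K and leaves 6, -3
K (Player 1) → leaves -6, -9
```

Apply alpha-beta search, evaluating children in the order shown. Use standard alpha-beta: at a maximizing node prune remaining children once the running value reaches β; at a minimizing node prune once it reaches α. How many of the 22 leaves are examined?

13

C [α=-∞,β=+∞]: v=-4
D [α=-∞,β=-4]: v=6 after child 1 ≥ β → β-cutoff, skip 3
E [α=-∞,β=-4]: v=-1 after child 1 ≥ β → β-cutoff, skip 3
F [α=-∞,β=-4]: v=9 after child 2 ≥ β → β-cutoff, skip 1
B [α=-∞,β=+∞]: v=-4
H [α=-4,β=+∞]: v=9
I [α=-4,β=9]: v=9
G [α=-4,β=+∞]: v=9
K [α=9,β=+∞]: v=-6
J [α=9,β=+∞]: v=-6 after child 1 ≤ α → α-cutoff, skip 2
Root [α=-∞,β=+∞]: v=9
Leaves evaluated: 13 of 22.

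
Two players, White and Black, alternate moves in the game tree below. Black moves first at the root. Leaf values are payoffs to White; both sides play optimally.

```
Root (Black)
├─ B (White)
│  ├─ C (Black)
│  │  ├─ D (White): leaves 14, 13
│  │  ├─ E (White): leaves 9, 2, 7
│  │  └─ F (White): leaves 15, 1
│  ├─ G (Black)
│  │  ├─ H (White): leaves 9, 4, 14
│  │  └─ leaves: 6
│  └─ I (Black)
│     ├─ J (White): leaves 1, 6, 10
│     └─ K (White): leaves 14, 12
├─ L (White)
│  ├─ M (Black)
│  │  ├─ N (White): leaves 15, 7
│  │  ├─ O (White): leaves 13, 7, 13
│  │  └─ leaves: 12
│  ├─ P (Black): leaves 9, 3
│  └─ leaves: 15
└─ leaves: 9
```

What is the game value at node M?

12

N: max(15, 7) = 15
O: max(13, 7, 13) = 13
M: min(15, 13, 12) = 12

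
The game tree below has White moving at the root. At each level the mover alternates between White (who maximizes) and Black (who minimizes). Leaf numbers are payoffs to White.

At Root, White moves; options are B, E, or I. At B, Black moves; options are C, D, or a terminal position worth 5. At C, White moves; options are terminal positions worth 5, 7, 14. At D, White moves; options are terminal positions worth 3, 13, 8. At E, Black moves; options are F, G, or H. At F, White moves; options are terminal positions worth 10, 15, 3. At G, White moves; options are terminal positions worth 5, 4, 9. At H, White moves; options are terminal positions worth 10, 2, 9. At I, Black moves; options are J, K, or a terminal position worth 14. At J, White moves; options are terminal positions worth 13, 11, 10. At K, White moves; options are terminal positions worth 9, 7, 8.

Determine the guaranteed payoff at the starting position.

9

C (White): max(5, 7, 14) = 14
D (White): max(3, 13, 8) = 13
B (Black): min(14, 13, 5) = 5
F (White): max(10, 15, 3) = 15
G (White): max(5, 4, 9) = 9
H (White): max(10, 2, 9) = 10
E (Black): min(15, 9, 10) = 9
J (White): max(13, 11, 10) = 13
K (White): max(9, 7, 8) = 9
I (Black): min(13, 9, 14) = 9
Root (White): max(5, 9, 9) = 9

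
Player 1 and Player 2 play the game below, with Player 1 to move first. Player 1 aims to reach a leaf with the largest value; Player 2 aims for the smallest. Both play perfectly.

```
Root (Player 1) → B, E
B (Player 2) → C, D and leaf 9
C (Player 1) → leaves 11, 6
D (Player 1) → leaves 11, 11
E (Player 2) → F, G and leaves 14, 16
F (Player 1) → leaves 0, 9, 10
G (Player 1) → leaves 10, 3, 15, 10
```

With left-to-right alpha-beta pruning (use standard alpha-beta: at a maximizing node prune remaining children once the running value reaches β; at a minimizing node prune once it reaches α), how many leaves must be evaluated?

C [α=-∞,β=+∞]: v=11
D [α=-∞,β=11]: v=11 after child 1 ≥ β → β-cutoff, skip 1
B [α=-∞,β=+∞]: v=9
F [α=9,β=+∞]: v=10
G [α=9,β=10]: v=10 after child 1 ≥ β → β-cutoff, skip 3
E [α=9,β=+∞]: v=10
Root [α=-∞,β=+∞]: v=10
Leaves evaluated: 10 of 14.

10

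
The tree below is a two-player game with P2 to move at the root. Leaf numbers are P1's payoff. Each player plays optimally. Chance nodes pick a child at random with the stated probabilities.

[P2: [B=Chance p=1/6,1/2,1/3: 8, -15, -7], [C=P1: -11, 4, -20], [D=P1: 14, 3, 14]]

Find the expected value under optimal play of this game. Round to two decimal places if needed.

-8.5

B (Chance): 1/6·8 + 1/2·-15 + 1/3·-7 = -8.5
C (P1): max(-11, 4, -20) = 4
D (P1): max(14, 3, 14) = 14
Root (P2): min(-8.5, 4, 14) = -8.5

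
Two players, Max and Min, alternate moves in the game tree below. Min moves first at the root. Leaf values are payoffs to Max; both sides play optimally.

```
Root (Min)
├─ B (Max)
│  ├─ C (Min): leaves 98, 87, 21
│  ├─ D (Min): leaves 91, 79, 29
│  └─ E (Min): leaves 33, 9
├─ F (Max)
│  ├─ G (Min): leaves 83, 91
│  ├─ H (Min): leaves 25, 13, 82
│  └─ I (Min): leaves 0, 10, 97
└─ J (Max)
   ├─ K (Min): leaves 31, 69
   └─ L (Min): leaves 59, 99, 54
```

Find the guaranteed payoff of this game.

29

C (Min): min(98, 87, 21) = 21
D (Min): min(91, 79, 29) = 29
E (Min): min(33, 9) = 9
B (Max): max(21, 29, 9) = 29
G (Min): min(83, 91) = 83
H (Min): min(25, 13, 82) = 13
I (Min): min(0, 10, 97) = 0
F (Max): max(83, 13, 0) = 83
K (Min): min(31, 69) = 31
L (Min): min(59, 99, 54) = 54
J (Max): max(31, 54) = 54
Root (Min): min(29, 83, 54) = 29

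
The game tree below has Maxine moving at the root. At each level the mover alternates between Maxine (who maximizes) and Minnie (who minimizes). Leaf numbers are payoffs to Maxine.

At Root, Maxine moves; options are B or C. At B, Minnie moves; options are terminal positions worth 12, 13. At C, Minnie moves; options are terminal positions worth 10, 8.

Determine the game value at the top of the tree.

12

B (Minnie): min(12, 13) = 12
C (Minnie): min(10, 8) = 8
Root (Maxine): max(12, 8) = 12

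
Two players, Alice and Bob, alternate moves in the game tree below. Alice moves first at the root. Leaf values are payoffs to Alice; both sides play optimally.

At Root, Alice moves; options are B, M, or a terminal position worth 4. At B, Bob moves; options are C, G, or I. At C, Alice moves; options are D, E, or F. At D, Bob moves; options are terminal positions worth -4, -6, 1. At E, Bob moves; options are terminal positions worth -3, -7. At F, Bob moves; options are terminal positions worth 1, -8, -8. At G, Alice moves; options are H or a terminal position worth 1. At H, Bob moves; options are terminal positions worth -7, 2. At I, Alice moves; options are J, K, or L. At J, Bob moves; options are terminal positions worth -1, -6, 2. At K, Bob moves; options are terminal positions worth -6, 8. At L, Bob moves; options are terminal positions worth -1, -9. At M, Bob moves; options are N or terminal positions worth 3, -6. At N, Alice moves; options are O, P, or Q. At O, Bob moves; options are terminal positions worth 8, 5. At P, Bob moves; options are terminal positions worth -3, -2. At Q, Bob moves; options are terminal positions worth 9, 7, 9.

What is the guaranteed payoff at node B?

D: min(-4, -6, 1) = -6
E: min(-3, -7) = -7
F: min(1, -8, -8) = -8
C: max(-6, -7, -8) = -6
H: min(-7, 2) = -7
G: max(-7, 1) = 1
J: min(-1, -6, 2) = -6
K: min(-6, 8) = -6
L: min(-1, -9) = -9
I: max(-6, -6, -9) = -6
B: min(-6, 1, -6) = -6

-6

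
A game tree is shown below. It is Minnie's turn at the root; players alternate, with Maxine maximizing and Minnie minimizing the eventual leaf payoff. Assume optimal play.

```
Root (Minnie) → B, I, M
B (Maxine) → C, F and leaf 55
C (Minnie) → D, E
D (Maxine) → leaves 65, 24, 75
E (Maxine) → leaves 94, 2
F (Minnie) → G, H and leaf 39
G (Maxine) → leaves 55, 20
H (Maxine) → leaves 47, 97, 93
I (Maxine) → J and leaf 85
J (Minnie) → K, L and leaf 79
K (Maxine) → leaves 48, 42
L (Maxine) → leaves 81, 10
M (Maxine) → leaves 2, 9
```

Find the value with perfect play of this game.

9

D (Maxine): max(65, 24, 75) = 75
E (Maxine): max(94, 2) = 94
C (Minnie): min(75, 94) = 75
G (Maxine): max(55, 20) = 55
H (Maxine): max(47, 97, 93) = 97
F (Minnie): min(55, 97, 39) = 39
B (Maxine): max(75, 39, 55) = 75
K (Maxine): max(48, 42) = 48
L (Maxine): max(81, 10) = 81
J (Minnie): min(48, 81, 79) = 48
I (Maxine): max(48, 85) = 85
M (Maxine): max(2, 9) = 9
Root (Minnie): min(75, 85, 9) = 9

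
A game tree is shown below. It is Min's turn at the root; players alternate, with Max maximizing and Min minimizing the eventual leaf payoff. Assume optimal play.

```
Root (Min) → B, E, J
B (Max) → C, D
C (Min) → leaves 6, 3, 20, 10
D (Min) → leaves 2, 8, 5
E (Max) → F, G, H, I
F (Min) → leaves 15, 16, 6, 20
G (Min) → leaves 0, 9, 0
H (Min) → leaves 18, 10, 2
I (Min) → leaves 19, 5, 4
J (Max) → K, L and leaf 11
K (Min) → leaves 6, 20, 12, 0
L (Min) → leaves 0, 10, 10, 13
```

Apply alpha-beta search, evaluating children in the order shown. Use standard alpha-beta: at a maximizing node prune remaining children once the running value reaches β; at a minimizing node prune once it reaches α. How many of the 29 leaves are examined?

C [α=-∞,β=+∞]: v=3
D [α=3,β=+∞]: v=2 after child 1 ≤ α → α-cutoff, skip 2
B [α=-∞,β=+∞]: v=3
F [α=-∞,β=3]: v=6
E [α=-∞,β=3]: v=6 after child 1 ≥ β → β-cutoff, skip 3
K [α=-∞,β=3]: v=0
L [α=0,β=3]: v=0 after child 1 ≤ α → α-cutoff, skip 3
J [α=-∞,β=3]: v=11
Root [α=-∞,β=+∞]: v=3
Leaves evaluated: 15 of 29.

15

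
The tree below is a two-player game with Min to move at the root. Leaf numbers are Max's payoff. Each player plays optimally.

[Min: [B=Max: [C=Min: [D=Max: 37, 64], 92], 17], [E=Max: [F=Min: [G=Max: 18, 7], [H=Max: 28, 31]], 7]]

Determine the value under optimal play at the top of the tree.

18

D (Max): max(37, 64) = 64
C (Min): min(64, 92) = 64
B (Max): max(64, 17) = 64
G (Max): max(18, 7) = 18
H (Max): max(28, 31) = 31
F (Min): min(18, 31) = 18
E (Max): max(18, 7) = 18
Root (Min): min(64, 18) = 18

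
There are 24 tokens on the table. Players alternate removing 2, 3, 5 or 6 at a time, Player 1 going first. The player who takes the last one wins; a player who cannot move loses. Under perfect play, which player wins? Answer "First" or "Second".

Second

Positions where the player to move wins (W) vs loses (L):
i:   0  1  2  3  4  5  6  7  8  9 10 11 12 13 14 15 16 17 18 19 20 21 22 23 24
     L  L  W  W  W  W  W  W  L  L  W  W  W  W  W  W  L  L  W  W  W  W  W  W  L
Position 24 is L, so the second player wins.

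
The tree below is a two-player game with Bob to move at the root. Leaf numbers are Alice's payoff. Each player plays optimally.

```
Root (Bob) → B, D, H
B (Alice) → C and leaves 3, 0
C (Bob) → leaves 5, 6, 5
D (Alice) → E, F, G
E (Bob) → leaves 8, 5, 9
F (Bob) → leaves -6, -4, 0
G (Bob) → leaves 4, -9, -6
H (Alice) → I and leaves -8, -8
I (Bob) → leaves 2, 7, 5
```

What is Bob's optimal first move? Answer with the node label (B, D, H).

H

C (Bob): min(5, 6, 5) = 5
B (Alice): max(5, 3, 0) = 5
E (Bob): min(8, 5, 9) = 5
F (Bob): min(-6, -4, 0) = -6
G (Bob): min(4, -9, -6) = -9
D (Alice): max(5, -6, -9) = 5
I (Bob): min(2, 7, 5) = 2
H (Alice): max(2, -8, -8) = 2
Root (Bob): min(5, 5, 2) = 2
Bob picks the child with the lowest value: H (value 2).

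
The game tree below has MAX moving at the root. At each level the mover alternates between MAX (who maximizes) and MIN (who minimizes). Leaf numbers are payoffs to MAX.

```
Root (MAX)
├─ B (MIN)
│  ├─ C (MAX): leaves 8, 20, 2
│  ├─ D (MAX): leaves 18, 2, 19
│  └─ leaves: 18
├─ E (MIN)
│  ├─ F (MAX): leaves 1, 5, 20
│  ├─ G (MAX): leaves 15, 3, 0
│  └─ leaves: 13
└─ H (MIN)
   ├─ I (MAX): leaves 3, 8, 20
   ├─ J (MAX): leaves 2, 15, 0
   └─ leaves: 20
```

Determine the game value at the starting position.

18

C (MAX): max(8, 20, 2) = 20
D (MAX): max(18, 2, 19) = 19
B (MIN): min(20, 19, 18) = 18
F (MAX): max(1, 5, 20) = 20
G (MAX): max(15, 3, 0) = 15
E (MIN): min(20, 15, 13) = 13
I (MAX): max(3, 8, 20) = 20
J (MAX): max(2, 15, 0) = 15
H (MIN): min(20, 15, 20) = 15
Root (MAX): max(18, 13, 15) = 18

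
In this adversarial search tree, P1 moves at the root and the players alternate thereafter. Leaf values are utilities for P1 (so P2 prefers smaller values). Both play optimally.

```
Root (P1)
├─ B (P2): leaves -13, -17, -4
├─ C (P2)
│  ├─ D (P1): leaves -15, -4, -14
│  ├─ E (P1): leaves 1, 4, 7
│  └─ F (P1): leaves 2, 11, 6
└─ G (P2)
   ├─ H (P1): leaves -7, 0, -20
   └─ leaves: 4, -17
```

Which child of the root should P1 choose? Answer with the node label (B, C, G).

B (P2): min(-13, -17, -4) = -17
D (P1): max(-15, -4, -14) = -4
E (P1): max(1, 4, 7) = 7
F (P1): max(2, 11, 6) = 11
C (P2): min(-4, 7, 11) = -4
H (P1): max(-7, 0, -20) = 0
G (P2): min(0, 4, -17) = -17
Root (P1): max(-17, -4, -17) = -4
P1 picks the child with the highest value: C (value -4).

C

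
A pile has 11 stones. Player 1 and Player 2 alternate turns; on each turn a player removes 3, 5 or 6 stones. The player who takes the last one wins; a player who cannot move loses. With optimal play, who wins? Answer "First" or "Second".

Second

Compute winning (W) and losing (L) positions by backward induction:
i:   0  1  2  3  4  5  6  7  8  9 10 11
     L  L  L  W  W  W  W  W  W  L  L  L
Position 11 is L, so the second player wins.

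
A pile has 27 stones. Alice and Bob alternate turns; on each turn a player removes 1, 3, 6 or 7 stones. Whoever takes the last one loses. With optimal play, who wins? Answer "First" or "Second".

i:   0  1  2  3  4  5  6  7  8  9 10 11 12 13 14 15 16 17 18 19 20 21 22 23 24 25 26 27
     W  L  W  L  W  L  W  W  W  W  W  W  W  L  W  L  W  L  W  W  W  W  W  W  W  L  W  L
Position 27 is L, so the second player wins.

Second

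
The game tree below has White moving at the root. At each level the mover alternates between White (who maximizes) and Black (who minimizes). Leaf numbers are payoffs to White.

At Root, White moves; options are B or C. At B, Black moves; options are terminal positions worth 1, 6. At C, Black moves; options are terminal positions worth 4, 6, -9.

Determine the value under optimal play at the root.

B (Black): min(1, 6) = 1
C (Black): min(4, 6, -9) = -9
Root (White): max(1, -9) = 1

1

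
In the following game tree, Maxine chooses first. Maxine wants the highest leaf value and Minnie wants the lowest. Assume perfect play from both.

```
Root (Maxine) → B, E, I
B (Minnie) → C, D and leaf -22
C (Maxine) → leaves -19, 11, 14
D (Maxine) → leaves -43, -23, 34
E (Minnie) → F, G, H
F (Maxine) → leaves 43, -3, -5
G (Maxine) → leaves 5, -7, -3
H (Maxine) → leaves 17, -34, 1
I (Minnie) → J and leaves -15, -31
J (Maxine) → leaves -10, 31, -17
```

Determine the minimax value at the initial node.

5

C (Maxine): max(-19, 11, 14) = 14
D (Maxine): max(-43, -23, 34) = 34
B (Minnie): min(14, 34, -22) = -22
F (Maxine): max(43, -3, -5) = 43
G (Maxine): max(5, -7, -3) = 5
H (Maxine): max(17, -34, 1) = 17
E (Minnie): min(43, 5, 17) = 5
J (Maxine): max(-10, 31, -17) = 31
I (Minnie): min(31, -15, -31) = -31
Root (Maxine): max(-22, 5, -31) = 5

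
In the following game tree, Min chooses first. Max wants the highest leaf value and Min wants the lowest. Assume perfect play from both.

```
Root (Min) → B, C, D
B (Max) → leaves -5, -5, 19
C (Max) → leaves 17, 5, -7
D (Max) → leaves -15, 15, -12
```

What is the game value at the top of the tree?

B (Max): max(-5, -5, 19) = 19
C (Max): max(17, 5, -7) = 17
D (Max): max(-15, 15, -12) = 15
Root (Min): min(19, 17, 15) = 15

15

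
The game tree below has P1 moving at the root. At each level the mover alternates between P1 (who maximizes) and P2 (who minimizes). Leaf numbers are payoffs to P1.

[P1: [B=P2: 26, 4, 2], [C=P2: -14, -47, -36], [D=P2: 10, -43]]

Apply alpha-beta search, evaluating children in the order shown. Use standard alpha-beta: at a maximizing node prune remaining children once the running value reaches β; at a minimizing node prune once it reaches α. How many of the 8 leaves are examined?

B [α=-∞,β=+∞]: v=2
C [α=2,β=+∞]: v=-14 after child 1 ≤ α → α-cutoff, skip 2
D [α=2,β=+∞]: v=-43
Root [α=-∞,β=+∞]: v=2
Leaves evaluated: 6 of 8.

6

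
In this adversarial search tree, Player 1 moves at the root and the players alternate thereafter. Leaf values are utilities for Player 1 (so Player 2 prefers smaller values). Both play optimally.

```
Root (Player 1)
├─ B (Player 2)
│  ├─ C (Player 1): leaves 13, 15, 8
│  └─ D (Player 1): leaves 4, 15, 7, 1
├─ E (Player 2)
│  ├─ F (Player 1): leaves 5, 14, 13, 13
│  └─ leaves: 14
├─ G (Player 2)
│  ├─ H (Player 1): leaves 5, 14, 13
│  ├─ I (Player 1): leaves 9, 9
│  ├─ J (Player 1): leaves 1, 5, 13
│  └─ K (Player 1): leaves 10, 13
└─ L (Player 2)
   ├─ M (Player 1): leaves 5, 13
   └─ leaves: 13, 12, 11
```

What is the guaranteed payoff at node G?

9

H: max(5, 14, 13) = 14
I: max(9, 9) = 9
J: max(1, 5, 13) = 13
K: max(10, 13) = 13
G: min(14, 9, 13, 13) = 9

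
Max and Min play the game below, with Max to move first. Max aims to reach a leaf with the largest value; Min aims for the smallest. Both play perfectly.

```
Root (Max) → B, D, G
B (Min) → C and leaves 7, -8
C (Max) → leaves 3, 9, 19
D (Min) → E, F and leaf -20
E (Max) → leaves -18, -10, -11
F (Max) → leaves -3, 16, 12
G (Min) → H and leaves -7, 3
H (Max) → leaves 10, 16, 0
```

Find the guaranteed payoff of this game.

C (Max): max(3, 9, 19) = 19
B (Min): min(19, 7, -8) = -8
E (Max): max(-18, -10, -11) = -10
F (Max): max(-3, 16, 12) = 16
D (Min): min(-10, 16, -20) = -20
H (Max): max(10, 16, 0) = 16
G (Min): min(16, -7, 3) = -7
Root (Max): max(-8, -20, -7) = -7

-7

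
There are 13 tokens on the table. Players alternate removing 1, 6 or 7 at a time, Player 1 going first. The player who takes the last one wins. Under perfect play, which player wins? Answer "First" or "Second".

First

Positions where the player to move wins (W) vs loses (L):
i:   0  1  2  3  4  5  6  7  8  9 10 11 12 13
     L  W  L  W  L  W  W  W  W  W  W  W  L  W
Position 13 is W, so the first player wins.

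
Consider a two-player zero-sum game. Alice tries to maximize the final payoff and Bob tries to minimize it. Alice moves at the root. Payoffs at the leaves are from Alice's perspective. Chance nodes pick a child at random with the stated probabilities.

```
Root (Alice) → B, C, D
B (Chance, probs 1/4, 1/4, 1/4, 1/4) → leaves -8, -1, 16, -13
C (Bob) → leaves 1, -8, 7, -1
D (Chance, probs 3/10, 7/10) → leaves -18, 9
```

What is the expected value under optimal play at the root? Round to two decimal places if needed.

B (Chance): 1/4·-8 + 1/4·-1 + 1/4·16 + 1/4·-13 = -1.5
C (Bob): min(1, -8, 7, -1) = -8
D (Chance): 3/10·-18 + 7/10·9 = 0.9
Root (Alice): max(-1.5, -8, 0.9) = 0.9

0.9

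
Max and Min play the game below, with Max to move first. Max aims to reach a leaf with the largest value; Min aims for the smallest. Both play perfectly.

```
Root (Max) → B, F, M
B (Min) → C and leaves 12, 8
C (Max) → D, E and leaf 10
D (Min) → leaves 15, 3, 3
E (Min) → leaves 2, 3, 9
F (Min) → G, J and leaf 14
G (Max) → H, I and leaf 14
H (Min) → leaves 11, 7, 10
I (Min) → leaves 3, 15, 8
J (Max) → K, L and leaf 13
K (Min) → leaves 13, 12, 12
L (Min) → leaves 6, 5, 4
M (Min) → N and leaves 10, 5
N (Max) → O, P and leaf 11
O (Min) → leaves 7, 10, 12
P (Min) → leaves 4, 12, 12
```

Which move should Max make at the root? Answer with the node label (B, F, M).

D (Min): min(15, 3, 3) = 3
E (Min): min(2, 3, 9) = 2
C (Max): max(3, 2, 10) = 10
B (Min): min(10, 12, 8) = 8
H (Min): min(11, 7, 10) = 7
I (Min): min(3, 15, 8) = 3
G (Max): max(7, 3, 14) = 14
K (Min): min(13, 12, 12) = 12
L (Min): min(6, 5, 4) = 4
J (Max): max(12, 4, 13) = 13
F (Min): min(14, 13, 14) = 13
O (Min): min(7, 10, 12) = 7
P (Min): min(4, 12, 12) = 4
N (Max): max(7, 4, 11) = 11
M (Min): min(11, 10, 5) = 5
Root (Max): max(8, 13, 5) = 13
Max picks the child with the highest value: F (value 13).

F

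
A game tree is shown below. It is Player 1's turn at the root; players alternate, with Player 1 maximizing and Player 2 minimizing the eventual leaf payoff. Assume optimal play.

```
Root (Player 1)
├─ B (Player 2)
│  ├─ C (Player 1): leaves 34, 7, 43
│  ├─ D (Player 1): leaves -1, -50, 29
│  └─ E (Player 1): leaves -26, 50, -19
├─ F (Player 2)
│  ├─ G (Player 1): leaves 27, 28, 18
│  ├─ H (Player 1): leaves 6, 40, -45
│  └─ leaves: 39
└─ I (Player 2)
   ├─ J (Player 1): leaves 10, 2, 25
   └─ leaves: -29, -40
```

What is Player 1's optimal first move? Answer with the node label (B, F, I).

B

C (Player 1): max(34, 7, 43) = 43
D (Player 1): max(-1, -50, 29) = 29
E (Player 1): max(-26, 50, -19) = 50
B (Player 2): min(43, 29, 50) = 29
G (Player 1): max(27, 28, 18) = 28
H (Player 1): max(6, 40, -45) = 40
F (Player 2): min(28, 40, 39) = 28
J (Player 1): max(10, 2, 25) = 25
I (Player 2): min(25, -29, -40) = -40
Root (Player 1): max(29, 28, -40) = 29
Player 1 picks the child with the highest value: B (value 29).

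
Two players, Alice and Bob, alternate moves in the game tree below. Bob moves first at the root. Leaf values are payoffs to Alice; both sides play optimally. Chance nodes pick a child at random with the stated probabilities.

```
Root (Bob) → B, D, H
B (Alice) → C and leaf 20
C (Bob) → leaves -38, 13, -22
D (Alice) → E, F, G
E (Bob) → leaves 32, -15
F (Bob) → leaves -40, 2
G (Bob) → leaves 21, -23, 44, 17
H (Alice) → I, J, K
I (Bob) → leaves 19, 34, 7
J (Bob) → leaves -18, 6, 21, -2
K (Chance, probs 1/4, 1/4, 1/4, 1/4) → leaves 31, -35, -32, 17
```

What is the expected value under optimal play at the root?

-15

C (Bob): min(-38, 13, -22) = -38
B (Alice): max(-38, 20) = 20
E (Bob): min(32, -15) = -15
F (Bob): min(-40, 2) = -40
G (Bob): min(21, -23, 44, 17) = -23
D (Alice): max(-15, -40, -23) = -15
I (Bob): min(19, 34, 7) = 7
J (Bob): min(-18, 6, 21, -2) = -18
K (Chance): 1/4·31 + 1/4·-35 + 1/4·-32 + 1/4·17 = -4.75
H (Alice): max(7, -18, -4.75) = 7
Root (Bob): min(20, -15, 7) = -15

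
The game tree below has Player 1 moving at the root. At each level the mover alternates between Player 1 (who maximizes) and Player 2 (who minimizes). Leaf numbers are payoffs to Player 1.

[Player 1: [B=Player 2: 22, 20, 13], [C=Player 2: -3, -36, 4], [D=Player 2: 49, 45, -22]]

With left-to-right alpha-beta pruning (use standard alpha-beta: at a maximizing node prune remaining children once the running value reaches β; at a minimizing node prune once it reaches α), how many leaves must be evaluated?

B [α=-∞,β=+∞]: v=13
C [α=13,β=+∞]: v=-3 after child 1 ≤ α → α-cutoff, skip 2
D [α=13,β=+∞]: v=-22
Root [α=-∞,β=+∞]: v=13
Leaves evaluated: 7 of 9.

7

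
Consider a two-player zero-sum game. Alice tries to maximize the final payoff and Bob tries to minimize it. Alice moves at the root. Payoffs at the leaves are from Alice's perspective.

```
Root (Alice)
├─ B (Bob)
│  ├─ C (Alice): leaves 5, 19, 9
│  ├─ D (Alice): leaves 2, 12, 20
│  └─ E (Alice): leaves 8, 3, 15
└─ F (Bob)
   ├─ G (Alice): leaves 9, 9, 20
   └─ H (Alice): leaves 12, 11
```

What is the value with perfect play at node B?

15

C: max(5, 19, 9) = 19
D: max(2, 12, 20) = 20
E: max(8, 3, 15) = 15
B: min(19, 20, 15) = 15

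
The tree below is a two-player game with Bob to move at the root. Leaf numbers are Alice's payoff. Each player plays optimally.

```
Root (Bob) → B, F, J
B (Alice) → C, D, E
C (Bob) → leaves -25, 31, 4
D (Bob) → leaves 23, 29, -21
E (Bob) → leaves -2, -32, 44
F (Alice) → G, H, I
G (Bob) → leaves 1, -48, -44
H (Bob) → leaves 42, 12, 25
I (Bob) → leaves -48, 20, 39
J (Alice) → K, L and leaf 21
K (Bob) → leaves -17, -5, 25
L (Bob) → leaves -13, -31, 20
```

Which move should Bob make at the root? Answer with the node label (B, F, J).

C (Bob): min(-25, 31, 4) = -25
D (Bob): min(23, 29, -21) = -21
E (Bob): min(-2, -32, 44) = -32
B (Alice): max(-25, -21, -32) = -21
G (Bob): min(1, -48, -44) = -48
H (Bob): min(42, 12, 25) = 12
I (Bob): min(-48, 20, 39) = -48
F (Alice): max(-48, 12, -48) = 12
K (Bob): min(-17, -5, 25) = -17
L (Bob): min(-13, -31, 20) = -31
J (Alice): max(-17, -31, 21) = 21
Root (Bob): min(-21, 12, 21) = -21
Bob picks the child with the lowest value: B (value -21).

B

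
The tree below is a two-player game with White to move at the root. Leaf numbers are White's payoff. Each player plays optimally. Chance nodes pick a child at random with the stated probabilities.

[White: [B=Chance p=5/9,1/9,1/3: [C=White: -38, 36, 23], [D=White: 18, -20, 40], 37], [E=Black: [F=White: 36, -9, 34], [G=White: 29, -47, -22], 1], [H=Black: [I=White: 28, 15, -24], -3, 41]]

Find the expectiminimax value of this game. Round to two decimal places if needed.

36.78

C (White): max(-38, 36, 23) = 36
D (White): max(18, -20, 40) = 40
B (Chance): 5/9·36 + 1/9·40 + 1/3·37 = 36.78
F (White): max(36, -9, 34) = 36
G (White): max(29, -47, -22) = 29
E (Black): min(36, 29, 1) = 1
I (White): max(28, 15, -24) = 28
H (Black): min(28, -3, 41) = -3
Root (White): max(36.78, 1, -3) = 36.78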